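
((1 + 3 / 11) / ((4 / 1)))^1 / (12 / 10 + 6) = 35 / 792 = 0.04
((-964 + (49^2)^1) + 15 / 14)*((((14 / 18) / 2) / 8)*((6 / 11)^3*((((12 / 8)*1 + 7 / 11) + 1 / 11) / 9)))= 328839 / 117128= 2.81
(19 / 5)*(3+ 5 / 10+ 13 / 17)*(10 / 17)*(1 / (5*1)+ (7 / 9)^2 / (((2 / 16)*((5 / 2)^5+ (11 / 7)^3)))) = 61593417637 / 26088558003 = 2.36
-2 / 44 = -1 / 22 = -0.05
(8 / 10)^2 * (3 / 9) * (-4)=-64 / 75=-0.85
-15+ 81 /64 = -879 /64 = -13.73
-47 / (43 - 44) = 47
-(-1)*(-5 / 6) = -5 / 6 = -0.83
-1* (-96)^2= -9216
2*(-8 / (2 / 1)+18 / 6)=-2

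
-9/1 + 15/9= -22/3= -7.33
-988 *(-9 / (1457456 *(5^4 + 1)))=171 / 17545528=0.00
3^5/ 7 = 34.71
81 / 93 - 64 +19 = -1368 / 31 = -44.13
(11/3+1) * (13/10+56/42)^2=43687/1350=32.36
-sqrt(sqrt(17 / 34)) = -2^(3 / 4) / 2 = -0.84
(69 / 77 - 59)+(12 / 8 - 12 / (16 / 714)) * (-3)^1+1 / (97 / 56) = 11535672 / 7469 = 1544.47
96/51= 32/17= 1.88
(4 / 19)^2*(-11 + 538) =8432 / 361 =23.36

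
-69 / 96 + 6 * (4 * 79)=60649 / 32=1895.28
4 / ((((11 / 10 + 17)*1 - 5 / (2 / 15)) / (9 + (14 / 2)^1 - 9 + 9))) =-320 / 97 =-3.30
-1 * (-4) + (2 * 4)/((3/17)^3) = 39412/27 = 1459.70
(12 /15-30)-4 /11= -1626 /55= -29.56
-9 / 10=-0.90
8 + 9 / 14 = 121 / 14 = 8.64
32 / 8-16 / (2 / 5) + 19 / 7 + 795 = 5332 / 7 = 761.71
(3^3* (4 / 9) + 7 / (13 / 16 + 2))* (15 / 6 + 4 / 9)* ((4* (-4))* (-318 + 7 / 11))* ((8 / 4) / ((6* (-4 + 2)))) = -36104.75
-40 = -40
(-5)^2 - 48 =-23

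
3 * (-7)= -21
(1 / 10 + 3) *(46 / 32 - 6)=-2263 / 160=-14.14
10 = 10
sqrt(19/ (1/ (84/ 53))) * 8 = 16 * sqrt(21147)/ 53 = 43.90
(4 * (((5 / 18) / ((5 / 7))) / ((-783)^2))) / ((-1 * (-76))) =7 / 209676438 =0.00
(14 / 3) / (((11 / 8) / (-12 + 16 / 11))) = -35.79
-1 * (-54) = 54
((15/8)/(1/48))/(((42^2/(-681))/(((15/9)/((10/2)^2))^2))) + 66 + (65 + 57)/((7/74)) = 1992673/1470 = 1355.56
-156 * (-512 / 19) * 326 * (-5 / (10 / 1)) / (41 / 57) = -39057408 / 41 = -952619.71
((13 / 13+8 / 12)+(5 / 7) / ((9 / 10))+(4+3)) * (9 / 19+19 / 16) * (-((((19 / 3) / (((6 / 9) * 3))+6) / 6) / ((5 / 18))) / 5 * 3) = -165539 / 3192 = -51.86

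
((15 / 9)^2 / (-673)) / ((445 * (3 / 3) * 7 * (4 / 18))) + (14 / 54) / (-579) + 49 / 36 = 35674197385 / 26218354428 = 1.36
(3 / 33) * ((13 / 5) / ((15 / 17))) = 221 / 825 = 0.27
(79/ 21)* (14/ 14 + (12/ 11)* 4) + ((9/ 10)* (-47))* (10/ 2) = -88391/ 462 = -191.32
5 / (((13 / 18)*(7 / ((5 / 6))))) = 0.82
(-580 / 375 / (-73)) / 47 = 116 / 257325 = 0.00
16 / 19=0.84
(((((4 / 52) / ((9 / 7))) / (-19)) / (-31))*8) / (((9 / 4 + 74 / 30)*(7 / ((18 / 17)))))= 0.00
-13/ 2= -6.50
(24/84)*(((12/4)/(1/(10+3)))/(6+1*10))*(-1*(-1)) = 39/56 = 0.70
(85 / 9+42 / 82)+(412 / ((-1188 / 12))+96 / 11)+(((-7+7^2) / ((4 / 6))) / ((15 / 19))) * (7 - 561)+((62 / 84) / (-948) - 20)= -1323272814907 / 29928360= -44214.68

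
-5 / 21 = -0.24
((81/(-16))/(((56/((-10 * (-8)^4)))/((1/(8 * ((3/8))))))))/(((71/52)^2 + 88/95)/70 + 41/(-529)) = -11740854528000/358033537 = -32792.61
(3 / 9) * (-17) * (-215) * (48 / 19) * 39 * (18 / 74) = 20526480 / 703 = 29198.41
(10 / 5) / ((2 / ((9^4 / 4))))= 6561 / 4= 1640.25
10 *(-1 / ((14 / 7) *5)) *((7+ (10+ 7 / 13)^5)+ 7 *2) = -48269521610 / 371293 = -130003.86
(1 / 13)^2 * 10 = 10 / 169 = 0.06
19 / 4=4.75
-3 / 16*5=-15 / 16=-0.94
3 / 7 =0.43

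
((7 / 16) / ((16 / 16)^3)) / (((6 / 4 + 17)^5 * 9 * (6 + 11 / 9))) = 14 / 4507357205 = 0.00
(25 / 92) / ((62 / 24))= 75 / 713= 0.11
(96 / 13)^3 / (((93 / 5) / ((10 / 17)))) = 14745600 / 1157819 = 12.74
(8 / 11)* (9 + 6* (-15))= -648 / 11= -58.91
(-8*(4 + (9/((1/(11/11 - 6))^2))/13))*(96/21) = -70912/91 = -779.25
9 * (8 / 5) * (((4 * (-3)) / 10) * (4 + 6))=-864 / 5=-172.80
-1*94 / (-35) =94 / 35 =2.69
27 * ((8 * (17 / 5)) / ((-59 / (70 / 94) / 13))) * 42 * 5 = -70171920 / 2773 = -25305.42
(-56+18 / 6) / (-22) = 2.41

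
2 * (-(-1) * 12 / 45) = 8 / 15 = 0.53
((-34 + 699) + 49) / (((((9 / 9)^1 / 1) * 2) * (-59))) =-357 / 59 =-6.05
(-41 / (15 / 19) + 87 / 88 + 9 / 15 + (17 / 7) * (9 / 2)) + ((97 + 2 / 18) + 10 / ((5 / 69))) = 1084933 / 5544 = 195.69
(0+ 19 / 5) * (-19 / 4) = -361 / 20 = -18.05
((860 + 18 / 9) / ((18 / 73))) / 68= 31463 / 612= 51.41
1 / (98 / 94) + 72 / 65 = 6583 / 3185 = 2.07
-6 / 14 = -3 / 7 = -0.43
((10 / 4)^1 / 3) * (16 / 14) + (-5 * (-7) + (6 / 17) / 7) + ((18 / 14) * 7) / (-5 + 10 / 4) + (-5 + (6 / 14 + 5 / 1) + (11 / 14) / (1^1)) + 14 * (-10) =-379787 / 3570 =-106.38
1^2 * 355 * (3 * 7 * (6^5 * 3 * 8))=1391281920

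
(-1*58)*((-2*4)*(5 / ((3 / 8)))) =18560 / 3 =6186.67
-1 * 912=-912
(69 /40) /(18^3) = 23 /77760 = 0.00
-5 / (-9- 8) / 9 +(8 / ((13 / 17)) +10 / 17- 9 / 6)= 38119 / 3978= 9.58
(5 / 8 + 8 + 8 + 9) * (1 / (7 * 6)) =205 / 336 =0.61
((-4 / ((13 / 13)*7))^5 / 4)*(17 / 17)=-256 / 16807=-0.02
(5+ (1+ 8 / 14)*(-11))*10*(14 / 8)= -215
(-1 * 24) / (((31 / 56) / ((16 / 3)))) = -7168 / 31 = -231.23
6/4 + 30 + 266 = 595/2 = 297.50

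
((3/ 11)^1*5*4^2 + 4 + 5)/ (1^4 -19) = -1.71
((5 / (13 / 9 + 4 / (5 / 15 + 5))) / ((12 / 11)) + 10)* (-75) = -71625 / 79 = -906.65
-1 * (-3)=3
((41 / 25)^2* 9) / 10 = 15129 / 6250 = 2.42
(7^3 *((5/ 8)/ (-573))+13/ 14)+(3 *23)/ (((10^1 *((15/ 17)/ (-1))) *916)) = 50142587/ 91851900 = 0.55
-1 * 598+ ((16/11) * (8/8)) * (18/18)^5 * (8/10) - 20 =-33926/55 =-616.84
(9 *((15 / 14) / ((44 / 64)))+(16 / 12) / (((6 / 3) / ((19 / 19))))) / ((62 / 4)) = 6788 / 7161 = 0.95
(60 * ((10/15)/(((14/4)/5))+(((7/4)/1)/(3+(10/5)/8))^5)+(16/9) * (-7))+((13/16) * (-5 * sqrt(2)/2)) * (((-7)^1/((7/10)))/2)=325 * sqrt(2)/32+1109091548/23391459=61.78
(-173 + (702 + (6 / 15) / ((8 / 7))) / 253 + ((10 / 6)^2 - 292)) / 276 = -1902107 / 1142640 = -1.66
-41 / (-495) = 41 / 495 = 0.08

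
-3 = -3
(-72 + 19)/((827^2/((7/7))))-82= -56082231/683929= -82.00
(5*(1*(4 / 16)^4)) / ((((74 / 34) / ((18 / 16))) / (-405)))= -309825 / 75776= -4.09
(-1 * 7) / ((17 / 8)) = -56 / 17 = -3.29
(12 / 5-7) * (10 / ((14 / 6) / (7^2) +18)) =-966 / 379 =-2.55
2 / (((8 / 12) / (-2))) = -6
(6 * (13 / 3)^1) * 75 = 1950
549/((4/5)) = 2745/4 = 686.25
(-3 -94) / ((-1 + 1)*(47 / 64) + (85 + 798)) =-97 / 883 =-0.11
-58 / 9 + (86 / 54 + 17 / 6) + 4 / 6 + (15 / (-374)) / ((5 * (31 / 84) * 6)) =-424315 / 313038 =-1.36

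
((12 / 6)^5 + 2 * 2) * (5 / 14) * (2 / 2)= 90 / 7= 12.86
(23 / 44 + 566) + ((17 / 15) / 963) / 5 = 566.52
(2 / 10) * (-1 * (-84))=84 / 5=16.80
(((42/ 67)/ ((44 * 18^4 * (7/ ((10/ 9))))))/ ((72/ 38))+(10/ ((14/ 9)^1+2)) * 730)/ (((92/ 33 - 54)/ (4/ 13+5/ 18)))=-470053421044643/ 20026261442304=-23.47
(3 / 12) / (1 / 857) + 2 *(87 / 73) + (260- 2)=138593 / 292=474.63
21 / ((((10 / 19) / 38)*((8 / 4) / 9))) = 68229 / 10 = 6822.90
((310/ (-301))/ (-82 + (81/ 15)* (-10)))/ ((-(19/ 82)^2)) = -260555/ 1847237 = -0.14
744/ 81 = 248/ 27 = 9.19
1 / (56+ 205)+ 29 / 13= 7582 / 3393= 2.23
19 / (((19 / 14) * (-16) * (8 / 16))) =-7 / 4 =-1.75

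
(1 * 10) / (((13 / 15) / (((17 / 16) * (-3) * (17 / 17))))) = -3825 / 104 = -36.78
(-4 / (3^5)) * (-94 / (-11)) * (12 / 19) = -1504 / 16929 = -0.09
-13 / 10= -1.30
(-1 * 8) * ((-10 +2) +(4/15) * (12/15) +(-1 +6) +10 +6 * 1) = -7928/75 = -105.71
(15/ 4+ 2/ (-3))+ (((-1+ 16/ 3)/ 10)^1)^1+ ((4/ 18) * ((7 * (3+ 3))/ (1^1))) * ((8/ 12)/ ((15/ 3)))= 857/ 180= 4.76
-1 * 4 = -4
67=67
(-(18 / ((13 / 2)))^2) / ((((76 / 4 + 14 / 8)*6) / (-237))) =204768 / 14027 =14.60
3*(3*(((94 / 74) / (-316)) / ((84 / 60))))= -0.03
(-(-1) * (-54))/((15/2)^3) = -16/125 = -0.13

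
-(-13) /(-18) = -13 /18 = -0.72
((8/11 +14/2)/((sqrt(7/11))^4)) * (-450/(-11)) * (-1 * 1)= -780.61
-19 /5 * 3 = -57 /5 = -11.40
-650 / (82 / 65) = -21125 / 41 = -515.24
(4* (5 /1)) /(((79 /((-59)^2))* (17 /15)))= 1044300 /1343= 777.59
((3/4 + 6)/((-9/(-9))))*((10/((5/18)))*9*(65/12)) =47385/4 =11846.25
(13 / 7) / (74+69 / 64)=832 / 33635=0.02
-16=-16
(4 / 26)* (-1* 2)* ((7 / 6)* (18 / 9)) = -28 / 39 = -0.72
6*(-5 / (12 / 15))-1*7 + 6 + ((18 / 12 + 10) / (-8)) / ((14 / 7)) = -1255 / 32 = -39.22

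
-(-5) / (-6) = -5 / 6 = -0.83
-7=-7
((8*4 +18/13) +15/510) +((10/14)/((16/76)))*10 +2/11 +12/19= 22036401/323323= 68.16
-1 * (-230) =230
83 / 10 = 8.30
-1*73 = -73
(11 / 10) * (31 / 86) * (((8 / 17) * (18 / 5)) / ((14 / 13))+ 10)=1174063 / 255850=4.59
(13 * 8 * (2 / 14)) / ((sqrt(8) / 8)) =42.02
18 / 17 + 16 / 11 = 470 / 187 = 2.51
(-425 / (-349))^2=180625 / 121801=1.48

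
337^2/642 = 113569/642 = 176.90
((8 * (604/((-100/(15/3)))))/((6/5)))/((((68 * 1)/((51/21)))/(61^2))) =-561871/21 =-26755.76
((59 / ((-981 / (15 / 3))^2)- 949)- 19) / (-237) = 931563973 / 228079557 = 4.08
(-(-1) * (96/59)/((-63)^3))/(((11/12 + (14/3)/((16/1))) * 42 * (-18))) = 64/8984438757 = 0.00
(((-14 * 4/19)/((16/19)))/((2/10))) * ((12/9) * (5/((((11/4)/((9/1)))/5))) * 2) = -42000/11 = -3818.18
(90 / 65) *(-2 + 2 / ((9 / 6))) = -12 / 13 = -0.92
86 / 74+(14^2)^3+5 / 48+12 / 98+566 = 655299717305 / 87024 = 7530103.39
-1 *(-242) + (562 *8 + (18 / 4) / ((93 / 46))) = 146947 / 31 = 4740.23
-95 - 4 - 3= -102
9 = 9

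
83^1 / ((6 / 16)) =664 / 3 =221.33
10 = 10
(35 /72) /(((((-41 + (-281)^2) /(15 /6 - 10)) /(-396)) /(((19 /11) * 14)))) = 13965 /31568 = 0.44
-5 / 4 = -1.25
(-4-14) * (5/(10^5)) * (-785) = 1413/2000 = 0.71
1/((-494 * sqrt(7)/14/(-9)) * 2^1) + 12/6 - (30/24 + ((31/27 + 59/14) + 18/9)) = -4999/756 + 9 * sqrt(7)/494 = -6.56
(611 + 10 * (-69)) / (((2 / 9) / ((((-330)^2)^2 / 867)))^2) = -24998913189233775000000 / 83521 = -299312905607377485.90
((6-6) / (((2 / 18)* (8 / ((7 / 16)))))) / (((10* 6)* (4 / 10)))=0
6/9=2/3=0.67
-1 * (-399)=399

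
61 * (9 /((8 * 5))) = 13.72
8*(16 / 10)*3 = 192 / 5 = 38.40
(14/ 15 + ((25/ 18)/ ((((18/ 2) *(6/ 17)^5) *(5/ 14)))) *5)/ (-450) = -1245314203/ 1417176000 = -0.88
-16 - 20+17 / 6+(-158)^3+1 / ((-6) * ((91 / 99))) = -1076806280 / 273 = -3944345.35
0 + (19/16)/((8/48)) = 57/8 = 7.12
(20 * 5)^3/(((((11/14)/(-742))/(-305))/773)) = 2449126820000000/11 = 222647892727272.73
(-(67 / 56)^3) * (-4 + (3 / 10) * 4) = 300763 / 62720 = 4.80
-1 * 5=-5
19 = 19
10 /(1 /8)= 80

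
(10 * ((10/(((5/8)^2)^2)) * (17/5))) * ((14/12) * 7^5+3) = 16386777088/375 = 43698072.23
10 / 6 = 5 / 3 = 1.67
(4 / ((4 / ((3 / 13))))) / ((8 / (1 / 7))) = 3 / 728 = 0.00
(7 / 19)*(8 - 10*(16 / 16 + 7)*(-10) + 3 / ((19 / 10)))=107674 / 361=298.27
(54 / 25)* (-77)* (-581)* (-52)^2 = 6532317792 / 25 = 261292711.68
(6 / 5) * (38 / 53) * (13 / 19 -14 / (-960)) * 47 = 299531 / 10600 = 28.26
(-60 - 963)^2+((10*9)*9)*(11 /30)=1046826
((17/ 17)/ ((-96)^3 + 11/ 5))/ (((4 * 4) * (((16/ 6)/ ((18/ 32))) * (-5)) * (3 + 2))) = 27/ 45298370560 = 0.00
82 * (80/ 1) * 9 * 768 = 45342720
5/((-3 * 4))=-0.42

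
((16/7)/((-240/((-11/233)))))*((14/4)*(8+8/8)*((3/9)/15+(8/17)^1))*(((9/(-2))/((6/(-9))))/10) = 0.00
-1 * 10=-10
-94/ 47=-2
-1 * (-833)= 833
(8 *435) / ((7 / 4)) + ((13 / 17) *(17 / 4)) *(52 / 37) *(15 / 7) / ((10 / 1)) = 1030587 / 518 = 1989.55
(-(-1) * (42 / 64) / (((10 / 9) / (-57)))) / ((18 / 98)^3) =-15647317 / 2880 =-5433.10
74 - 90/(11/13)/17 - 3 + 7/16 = 195021/2992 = 65.18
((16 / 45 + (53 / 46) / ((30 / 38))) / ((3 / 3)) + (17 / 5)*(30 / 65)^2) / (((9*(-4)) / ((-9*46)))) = 888301 / 30420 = 29.20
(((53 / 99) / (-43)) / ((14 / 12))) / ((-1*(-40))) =-53 / 198660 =-0.00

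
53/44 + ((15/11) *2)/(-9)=119/132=0.90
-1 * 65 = -65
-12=-12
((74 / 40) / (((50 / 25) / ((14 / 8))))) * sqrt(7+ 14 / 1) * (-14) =-1813 * sqrt(21) / 80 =-103.85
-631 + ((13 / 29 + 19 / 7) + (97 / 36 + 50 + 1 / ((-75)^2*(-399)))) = -149737040741 / 260347500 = -575.14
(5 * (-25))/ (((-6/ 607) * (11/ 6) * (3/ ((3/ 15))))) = 15175/ 33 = 459.85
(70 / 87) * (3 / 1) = 2.41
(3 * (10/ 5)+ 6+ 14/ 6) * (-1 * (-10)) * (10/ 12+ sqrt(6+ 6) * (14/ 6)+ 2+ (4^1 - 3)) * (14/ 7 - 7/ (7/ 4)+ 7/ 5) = -1204 * sqrt(3)/ 3 - 989/ 3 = -1024.80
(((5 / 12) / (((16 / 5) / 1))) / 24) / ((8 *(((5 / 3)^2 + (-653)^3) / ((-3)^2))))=-225 / 10264599216128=-0.00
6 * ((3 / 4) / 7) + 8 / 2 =65 / 14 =4.64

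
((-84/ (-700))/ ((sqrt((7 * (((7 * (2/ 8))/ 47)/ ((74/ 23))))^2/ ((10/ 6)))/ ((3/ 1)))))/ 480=0.01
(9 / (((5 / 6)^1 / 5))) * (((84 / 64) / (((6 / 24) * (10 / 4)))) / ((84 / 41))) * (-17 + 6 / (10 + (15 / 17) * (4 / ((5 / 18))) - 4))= -244647 / 265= -923.20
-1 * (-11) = 11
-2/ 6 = -1/ 3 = -0.33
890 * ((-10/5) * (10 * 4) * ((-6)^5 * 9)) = 4982860800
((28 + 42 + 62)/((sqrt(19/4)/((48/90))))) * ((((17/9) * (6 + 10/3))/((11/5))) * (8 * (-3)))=-243712 * sqrt(19)/171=-6212.37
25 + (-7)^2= 74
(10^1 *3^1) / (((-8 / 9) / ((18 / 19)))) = -1215 / 38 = -31.97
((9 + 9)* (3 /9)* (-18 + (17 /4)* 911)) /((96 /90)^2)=10405125 /512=20322.51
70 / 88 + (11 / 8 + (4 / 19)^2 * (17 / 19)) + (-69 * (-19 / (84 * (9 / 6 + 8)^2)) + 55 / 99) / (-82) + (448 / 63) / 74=14724788823 / 6409543448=2.30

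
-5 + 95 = 90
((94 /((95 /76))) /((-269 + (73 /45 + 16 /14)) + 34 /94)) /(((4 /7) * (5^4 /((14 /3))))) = -9092244 /2460158125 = -0.00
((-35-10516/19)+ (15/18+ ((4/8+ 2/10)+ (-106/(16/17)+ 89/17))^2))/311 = 284523052657/8196964800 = 34.71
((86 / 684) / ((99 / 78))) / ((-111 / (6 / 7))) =-1118 / 1461537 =-0.00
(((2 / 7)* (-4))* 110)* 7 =-880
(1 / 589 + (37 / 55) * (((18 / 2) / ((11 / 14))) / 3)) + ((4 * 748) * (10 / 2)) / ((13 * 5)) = 1078091083 / 4632485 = 232.72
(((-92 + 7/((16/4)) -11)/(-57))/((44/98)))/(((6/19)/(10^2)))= 55125/44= 1252.84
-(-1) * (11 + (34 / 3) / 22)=380 / 33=11.52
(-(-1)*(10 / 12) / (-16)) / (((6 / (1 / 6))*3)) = -5 / 10368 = -0.00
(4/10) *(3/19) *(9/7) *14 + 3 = 393/95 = 4.14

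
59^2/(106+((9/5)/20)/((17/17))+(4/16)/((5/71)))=87025/2741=31.75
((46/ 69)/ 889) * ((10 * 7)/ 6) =10/ 1143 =0.01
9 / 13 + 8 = 113 / 13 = 8.69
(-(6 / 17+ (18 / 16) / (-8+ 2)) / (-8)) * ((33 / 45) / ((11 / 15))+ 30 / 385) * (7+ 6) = 48555 / 167552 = 0.29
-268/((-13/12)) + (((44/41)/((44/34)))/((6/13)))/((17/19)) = 249.39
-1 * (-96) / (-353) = -96 / 353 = -0.27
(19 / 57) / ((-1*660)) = -1 / 1980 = -0.00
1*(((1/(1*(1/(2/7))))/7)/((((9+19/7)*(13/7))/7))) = 0.01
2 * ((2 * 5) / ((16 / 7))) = 35 / 4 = 8.75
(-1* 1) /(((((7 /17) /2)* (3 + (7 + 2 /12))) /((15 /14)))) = -1530 /2989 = -0.51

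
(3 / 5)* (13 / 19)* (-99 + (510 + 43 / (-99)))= 528398 / 3135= 168.55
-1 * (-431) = 431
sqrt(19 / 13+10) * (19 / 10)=19 * sqrt(1937) / 130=6.43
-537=-537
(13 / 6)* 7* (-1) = -91 / 6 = -15.17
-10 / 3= -3.33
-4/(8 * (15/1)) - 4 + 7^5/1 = 504089/30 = 16802.97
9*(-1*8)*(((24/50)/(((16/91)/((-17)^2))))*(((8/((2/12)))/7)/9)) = -1082016/25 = -43280.64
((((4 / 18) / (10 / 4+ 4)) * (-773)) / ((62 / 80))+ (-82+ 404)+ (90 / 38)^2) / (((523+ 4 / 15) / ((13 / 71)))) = 1921529645 / 18709527867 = 0.10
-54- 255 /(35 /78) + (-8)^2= -3908 /7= -558.29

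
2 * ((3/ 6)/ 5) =1/ 5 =0.20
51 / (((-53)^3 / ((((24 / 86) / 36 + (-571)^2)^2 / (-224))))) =1074025924291775 / 6606565752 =162569.47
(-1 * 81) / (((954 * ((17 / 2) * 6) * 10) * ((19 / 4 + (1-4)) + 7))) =-3 / 157675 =-0.00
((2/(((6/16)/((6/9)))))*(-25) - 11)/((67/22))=-19778/603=-32.80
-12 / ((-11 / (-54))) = -648 / 11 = -58.91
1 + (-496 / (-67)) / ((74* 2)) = 2603 / 2479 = 1.05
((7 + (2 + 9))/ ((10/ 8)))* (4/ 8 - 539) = -38772/ 5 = -7754.40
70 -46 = 24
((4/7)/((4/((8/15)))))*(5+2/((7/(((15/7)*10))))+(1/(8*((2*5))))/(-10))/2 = 145317/343000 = 0.42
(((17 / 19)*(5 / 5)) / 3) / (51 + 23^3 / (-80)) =-1360 / 460959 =-0.00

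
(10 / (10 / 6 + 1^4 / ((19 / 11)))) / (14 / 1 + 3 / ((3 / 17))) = 285 / 1984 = 0.14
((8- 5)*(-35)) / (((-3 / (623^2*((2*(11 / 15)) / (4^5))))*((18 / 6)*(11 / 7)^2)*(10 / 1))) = 133128247 / 506880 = 262.64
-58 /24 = -29 /12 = -2.42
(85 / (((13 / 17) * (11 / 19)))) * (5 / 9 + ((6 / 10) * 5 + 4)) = 1866940 / 1287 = 1450.61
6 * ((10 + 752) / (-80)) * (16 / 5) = -4572 / 25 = -182.88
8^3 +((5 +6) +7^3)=866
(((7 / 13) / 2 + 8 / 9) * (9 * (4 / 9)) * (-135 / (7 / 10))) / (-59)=15.14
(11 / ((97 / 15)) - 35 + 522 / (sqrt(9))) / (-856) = -1706 / 10379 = -0.16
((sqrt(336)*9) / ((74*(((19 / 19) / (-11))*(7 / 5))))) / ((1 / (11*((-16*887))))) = 154550880*sqrt(21) / 259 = 2734521.65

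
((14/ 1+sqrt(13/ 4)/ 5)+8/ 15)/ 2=sqrt(13)/ 20+109/ 15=7.45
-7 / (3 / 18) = -42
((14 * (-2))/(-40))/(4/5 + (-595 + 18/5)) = -7/5906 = -0.00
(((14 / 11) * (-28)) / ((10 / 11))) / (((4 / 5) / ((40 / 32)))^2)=-6125 / 64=-95.70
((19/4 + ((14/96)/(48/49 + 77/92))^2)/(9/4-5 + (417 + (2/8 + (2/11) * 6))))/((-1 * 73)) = -505241940335/3222595664965368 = -0.00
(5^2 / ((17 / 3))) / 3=25 / 17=1.47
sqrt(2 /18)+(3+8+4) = 46 /3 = 15.33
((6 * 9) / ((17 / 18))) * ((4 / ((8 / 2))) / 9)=108 / 17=6.35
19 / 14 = 1.36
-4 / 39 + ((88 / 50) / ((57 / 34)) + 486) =9020698 / 18525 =486.95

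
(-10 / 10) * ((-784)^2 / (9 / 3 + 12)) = -614656 / 15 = -40977.07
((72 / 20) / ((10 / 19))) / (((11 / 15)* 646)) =27 / 1870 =0.01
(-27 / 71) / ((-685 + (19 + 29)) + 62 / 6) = 81 / 133480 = 0.00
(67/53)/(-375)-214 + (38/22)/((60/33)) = -16937743/79500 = -213.05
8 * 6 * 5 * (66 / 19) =15840 / 19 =833.68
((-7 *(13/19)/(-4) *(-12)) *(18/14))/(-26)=27/38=0.71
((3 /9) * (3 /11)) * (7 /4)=7 /44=0.16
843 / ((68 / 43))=533.07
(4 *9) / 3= 12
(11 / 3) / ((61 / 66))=3.97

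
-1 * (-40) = 40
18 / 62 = 9 / 31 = 0.29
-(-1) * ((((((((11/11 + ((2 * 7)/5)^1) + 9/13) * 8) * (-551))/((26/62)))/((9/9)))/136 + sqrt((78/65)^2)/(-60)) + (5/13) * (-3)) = -50045143/143650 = -348.38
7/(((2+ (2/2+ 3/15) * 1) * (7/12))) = 15/4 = 3.75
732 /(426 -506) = -183 /20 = -9.15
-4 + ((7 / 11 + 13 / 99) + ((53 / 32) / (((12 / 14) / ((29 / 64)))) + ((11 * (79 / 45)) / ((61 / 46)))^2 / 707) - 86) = -21135846857804419 / 240025147084800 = -88.06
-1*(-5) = 5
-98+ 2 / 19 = -1860 / 19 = -97.89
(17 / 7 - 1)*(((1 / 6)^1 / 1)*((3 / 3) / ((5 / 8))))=8 / 21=0.38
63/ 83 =0.76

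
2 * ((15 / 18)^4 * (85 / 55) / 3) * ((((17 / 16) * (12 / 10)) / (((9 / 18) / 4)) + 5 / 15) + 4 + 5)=622625 / 64152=9.71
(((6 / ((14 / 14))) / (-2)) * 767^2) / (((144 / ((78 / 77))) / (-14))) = 7647757 / 44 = 173812.66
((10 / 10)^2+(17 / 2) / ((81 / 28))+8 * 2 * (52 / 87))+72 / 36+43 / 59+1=2387965 / 138591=17.23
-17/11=-1.55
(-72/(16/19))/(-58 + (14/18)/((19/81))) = 3249/2078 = 1.56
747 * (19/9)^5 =205516217/6561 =31323.92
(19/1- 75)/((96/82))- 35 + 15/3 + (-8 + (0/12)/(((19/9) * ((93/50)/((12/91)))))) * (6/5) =-2623/30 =-87.43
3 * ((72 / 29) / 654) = 0.01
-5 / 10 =-1 / 2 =-0.50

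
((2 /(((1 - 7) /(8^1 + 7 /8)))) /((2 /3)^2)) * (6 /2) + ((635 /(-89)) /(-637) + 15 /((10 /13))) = -830075 /1814176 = -0.46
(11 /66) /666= 1 /3996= 0.00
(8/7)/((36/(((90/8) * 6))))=15/7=2.14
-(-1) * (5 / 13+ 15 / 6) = 75 / 26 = 2.88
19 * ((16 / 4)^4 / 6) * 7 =17024 / 3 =5674.67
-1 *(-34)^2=-1156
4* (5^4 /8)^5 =11641532182.69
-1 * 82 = -82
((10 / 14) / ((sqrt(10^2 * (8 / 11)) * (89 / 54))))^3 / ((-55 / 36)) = -177147 * sqrt(22) / 9672174680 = -0.00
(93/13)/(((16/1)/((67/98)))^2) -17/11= -538763657/351583232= -1.53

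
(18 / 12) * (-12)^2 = 216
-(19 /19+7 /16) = -23 /16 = -1.44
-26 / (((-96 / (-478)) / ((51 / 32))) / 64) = -52819 / 4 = -13204.75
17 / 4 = 4.25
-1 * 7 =-7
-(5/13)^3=-0.06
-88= -88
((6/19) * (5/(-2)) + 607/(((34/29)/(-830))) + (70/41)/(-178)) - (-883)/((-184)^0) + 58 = -505371794888/1178627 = -428780.09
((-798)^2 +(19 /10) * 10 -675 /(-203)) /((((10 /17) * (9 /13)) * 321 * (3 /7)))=14284969712 /1256715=11366.91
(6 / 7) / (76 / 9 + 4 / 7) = 27 / 284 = 0.10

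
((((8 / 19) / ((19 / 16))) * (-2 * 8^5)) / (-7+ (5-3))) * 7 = 58720256 / 1805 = 32532.00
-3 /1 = -3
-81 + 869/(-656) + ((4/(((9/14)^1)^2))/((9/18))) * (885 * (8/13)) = 10460.35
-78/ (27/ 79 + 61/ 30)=-32.84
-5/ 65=-0.08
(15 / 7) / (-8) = -15 / 56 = -0.27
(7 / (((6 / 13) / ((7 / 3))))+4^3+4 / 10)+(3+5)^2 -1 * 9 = 13931 / 90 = 154.79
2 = 2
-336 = -336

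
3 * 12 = 36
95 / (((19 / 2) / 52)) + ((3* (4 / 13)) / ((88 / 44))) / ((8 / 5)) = 27055 / 52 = 520.29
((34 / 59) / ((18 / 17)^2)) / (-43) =-4913 / 410994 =-0.01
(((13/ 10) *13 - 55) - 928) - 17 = -9831/ 10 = -983.10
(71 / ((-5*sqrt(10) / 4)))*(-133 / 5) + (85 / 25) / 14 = 17 / 70 + 18886*sqrt(10) / 125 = 478.03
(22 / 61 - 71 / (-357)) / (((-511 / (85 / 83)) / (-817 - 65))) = 365550 / 369599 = 0.99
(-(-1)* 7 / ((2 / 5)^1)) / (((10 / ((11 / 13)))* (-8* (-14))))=11 / 832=0.01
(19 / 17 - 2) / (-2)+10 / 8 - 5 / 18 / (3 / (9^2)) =-5.81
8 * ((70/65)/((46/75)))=4200/299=14.05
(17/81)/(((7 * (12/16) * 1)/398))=27064/1701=15.91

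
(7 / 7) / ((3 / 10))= 10 / 3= 3.33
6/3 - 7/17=27/17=1.59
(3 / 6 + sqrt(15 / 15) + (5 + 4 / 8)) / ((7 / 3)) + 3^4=84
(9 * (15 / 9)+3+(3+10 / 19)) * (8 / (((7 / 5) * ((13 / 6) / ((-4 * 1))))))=-392640 / 1729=-227.09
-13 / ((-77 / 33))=39 / 7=5.57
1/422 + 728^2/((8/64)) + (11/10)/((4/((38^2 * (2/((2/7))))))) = 4475997546/1055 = 4242651.70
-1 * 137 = -137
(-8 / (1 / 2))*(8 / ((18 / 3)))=-64 / 3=-21.33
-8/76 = -2/19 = -0.11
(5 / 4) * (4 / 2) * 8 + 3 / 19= 383 / 19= 20.16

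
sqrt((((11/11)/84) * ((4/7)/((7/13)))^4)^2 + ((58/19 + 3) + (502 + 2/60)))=sqrt(268813963814543417028970)/23001555990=22.54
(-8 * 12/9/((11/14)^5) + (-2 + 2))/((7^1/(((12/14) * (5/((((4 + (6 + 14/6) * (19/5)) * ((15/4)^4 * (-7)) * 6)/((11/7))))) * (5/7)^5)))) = 0.00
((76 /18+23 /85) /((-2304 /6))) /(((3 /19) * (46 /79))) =-5158937 /40538880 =-0.13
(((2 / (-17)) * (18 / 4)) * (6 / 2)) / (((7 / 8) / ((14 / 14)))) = -216 / 119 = -1.82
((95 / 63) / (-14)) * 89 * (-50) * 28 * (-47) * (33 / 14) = -1486814.63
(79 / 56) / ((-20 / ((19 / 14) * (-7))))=1501 / 2240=0.67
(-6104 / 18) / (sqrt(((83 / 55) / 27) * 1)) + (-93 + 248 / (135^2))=-3052 * sqrt(13695) / 249 -1694677 / 18225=-1527.37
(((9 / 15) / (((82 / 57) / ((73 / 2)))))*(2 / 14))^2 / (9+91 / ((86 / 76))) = 6700487427 / 126683522000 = 0.05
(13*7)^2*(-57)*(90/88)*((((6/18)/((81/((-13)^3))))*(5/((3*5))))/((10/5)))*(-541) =-935047583015/2376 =-393538545.04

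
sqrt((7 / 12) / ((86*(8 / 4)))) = sqrt(903) / 516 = 0.06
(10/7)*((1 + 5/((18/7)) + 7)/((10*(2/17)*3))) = 4.03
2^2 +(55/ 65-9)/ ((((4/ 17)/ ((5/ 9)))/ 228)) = -171034/ 39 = -4385.49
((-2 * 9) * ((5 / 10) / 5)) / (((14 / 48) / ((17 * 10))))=-7344 / 7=-1049.14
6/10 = 3/5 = 0.60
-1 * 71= -71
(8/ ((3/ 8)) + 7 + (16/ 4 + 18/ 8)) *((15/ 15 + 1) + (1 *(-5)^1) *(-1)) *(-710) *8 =-4125100/ 3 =-1375033.33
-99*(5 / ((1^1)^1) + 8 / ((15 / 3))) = -3267 / 5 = -653.40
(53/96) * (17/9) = 1.04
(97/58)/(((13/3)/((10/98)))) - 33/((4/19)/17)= -196900797/73892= -2664.71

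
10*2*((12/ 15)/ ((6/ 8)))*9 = 192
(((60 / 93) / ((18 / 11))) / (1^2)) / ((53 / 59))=0.44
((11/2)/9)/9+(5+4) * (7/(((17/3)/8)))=245131/2754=89.01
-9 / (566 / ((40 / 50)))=-18 / 1415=-0.01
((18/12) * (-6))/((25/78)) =-28.08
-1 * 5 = -5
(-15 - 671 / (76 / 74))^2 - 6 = 644998945 / 1444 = 446675.17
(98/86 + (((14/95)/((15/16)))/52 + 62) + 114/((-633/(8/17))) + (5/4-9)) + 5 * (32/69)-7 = 50.63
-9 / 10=-0.90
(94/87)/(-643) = -94/55941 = -0.00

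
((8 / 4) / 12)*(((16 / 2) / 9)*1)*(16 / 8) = 0.30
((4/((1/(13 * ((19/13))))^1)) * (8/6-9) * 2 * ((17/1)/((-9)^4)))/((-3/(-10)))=-594320/59049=-10.06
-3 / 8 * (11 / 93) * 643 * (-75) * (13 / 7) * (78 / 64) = 268950825 / 55552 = 4841.42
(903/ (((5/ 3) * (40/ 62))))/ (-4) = -83979/ 400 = -209.95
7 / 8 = 0.88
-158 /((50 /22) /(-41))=71258 /25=2850.32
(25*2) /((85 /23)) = 13.53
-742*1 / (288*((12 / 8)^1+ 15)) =-371 / 2376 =-0.16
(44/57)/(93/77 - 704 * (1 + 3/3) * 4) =-3388/24713547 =-0.00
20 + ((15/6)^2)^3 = 16905/64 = 264.14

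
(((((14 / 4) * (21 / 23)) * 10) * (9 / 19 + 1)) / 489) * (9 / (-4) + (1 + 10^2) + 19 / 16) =2742285 / 284924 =9.62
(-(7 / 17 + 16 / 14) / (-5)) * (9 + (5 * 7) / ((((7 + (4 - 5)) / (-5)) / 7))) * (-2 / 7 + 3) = -823213 / 4998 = -164.71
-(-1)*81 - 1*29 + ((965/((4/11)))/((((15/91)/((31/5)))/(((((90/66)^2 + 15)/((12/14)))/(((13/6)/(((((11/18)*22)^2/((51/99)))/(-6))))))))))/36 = -4292106415/2916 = -1471915.78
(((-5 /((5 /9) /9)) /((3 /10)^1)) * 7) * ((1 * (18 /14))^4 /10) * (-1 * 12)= 2125764 /343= 6197.56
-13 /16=-0.81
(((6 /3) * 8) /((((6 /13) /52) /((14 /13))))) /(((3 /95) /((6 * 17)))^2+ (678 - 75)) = 60761209600 /18873116103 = 3.22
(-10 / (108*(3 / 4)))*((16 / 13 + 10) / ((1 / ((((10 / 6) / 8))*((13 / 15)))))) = -365 / 1458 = -0.25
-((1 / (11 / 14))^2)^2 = -38416 / 14641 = -2.62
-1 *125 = -125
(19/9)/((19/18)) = 2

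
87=87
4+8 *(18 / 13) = 196 / 13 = 15.08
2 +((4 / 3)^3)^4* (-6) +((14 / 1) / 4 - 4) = -187.92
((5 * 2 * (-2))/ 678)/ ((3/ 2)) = -20/ 1017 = -0.02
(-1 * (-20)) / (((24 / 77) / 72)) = 4620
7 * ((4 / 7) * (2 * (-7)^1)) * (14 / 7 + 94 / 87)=-15008 / 87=-172.51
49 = 49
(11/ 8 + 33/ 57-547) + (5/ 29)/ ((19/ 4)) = -2402403/ 4408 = -545.01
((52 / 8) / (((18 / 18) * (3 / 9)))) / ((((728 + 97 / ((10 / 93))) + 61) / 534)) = 6.16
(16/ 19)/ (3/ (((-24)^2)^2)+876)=1769472/ 1840693267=0.00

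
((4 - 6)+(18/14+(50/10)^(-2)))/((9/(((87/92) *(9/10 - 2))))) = 18821/241500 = 0.08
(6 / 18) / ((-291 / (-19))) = 19 / 873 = 0.02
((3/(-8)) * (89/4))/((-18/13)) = 1157/192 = 6.03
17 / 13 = 1.31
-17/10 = -1.70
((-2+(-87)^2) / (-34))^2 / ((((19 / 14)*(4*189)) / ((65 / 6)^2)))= 241921341025 / 42698016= 5665.87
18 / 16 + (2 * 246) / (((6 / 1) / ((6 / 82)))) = 57 / 8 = 7.12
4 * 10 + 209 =249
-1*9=-9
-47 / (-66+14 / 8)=188 / 257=0.73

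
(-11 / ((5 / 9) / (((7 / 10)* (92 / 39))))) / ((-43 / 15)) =31878 / 2795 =11.41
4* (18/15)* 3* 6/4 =21.60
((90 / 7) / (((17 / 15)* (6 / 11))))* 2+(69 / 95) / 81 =12699487 / 305235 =41.61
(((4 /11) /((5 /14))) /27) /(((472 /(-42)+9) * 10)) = -196 /116325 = -0.00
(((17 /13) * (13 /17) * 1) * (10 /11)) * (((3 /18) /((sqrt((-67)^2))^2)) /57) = 5 /8443809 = 0.00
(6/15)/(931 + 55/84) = 168/391295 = 0.00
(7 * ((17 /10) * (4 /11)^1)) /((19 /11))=238 /95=2.51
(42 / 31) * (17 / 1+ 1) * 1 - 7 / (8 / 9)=4095 / 248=16.51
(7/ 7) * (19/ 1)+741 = 760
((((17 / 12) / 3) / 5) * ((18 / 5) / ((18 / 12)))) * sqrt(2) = 17 * sqrt(2) / 75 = 0.32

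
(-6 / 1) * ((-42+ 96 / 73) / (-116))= -4455 / 2117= -2.10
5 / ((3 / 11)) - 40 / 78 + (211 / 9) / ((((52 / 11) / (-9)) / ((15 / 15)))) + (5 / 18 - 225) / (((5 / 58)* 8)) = -330091 / 936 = -352.66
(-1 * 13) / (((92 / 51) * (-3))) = 221 / 92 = 2.40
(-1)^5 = -1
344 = 344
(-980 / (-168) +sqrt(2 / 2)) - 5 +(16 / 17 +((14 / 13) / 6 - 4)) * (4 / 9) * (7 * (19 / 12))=-442157 / 35802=-12.35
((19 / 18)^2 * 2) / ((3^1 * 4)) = 0.19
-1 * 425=-425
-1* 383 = -383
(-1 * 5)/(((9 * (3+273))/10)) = -25/1242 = -0.02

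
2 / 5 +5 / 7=39 / 35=1.11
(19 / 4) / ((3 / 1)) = 19 / 12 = 1.58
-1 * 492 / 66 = -82 / 11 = -7.45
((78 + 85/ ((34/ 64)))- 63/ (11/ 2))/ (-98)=-2.31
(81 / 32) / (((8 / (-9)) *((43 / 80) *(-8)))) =3645 / 5504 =0.66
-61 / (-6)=61 / 6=10.17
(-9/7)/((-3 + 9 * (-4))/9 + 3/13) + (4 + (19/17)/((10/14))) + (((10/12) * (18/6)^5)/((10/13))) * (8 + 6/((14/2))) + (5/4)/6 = 19075871/8160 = 2337.73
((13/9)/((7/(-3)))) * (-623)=1157/3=385.67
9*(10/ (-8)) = -45/ 4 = -11.25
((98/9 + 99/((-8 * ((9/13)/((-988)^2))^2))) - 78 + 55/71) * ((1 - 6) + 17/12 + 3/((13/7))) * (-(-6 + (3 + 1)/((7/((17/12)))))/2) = 526066205086393390051/4186728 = 125650915246080.80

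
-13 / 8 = -1.62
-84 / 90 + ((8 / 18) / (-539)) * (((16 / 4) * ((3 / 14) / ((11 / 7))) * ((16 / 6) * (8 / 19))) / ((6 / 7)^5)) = -23491034 / 25139565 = -0.93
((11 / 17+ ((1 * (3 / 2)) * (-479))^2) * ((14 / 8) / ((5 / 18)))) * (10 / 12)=737194857 / 272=2710275.21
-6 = -6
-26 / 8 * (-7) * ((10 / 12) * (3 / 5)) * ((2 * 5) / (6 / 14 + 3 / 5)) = 15925 / 144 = 110.59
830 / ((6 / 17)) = 7055 / 3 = 2351.67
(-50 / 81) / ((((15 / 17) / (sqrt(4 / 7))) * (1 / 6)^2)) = -19.04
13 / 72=0.18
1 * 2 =2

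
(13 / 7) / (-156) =-1 / 84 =-0.01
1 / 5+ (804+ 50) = 4271 / 5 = 854.20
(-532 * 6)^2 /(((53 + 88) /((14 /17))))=47548032 /799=59509.43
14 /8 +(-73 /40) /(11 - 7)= 207 /160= 1.29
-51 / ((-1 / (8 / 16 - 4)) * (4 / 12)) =-1071 / 2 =-535.50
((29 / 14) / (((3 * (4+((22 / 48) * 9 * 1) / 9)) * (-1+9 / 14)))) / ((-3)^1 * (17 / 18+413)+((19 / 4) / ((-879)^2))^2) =2215967914438272 / 6345890558768892425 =0.00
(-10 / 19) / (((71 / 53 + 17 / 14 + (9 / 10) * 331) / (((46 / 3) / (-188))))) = 213325 / 1493119218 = 0.00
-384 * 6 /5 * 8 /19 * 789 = -14542848 /95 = -153082.61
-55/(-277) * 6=330/277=1.19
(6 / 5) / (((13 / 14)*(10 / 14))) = 588 / 325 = 1.81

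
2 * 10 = 20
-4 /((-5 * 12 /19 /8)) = 152 /15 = 10.13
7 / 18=0.39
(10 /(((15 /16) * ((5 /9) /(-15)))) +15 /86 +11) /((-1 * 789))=23807 /67854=0.35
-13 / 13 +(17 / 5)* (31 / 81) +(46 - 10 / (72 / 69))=59483 / 1620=36.72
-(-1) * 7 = 7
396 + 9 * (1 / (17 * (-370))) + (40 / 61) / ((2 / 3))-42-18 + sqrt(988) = 2 * sqrt(247) + 129296691 / 383690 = 368.41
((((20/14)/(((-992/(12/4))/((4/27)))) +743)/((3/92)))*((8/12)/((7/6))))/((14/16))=4271972896/287091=14880.20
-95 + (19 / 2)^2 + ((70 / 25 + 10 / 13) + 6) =4.82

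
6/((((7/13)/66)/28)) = 20592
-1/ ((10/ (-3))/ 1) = 3/ 10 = 0.30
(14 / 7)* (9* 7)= 126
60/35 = 12/7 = 1.71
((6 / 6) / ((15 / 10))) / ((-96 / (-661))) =661 / 144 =4.59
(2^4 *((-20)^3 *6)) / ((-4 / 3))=576000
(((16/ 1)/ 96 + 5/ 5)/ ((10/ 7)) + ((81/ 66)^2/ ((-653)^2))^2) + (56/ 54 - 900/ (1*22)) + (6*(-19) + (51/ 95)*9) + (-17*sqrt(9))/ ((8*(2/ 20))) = -23158638316585915385851/ 109252357670519925840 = -211.97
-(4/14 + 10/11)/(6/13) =-598/231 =-2.59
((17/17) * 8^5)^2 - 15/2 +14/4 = 1073741820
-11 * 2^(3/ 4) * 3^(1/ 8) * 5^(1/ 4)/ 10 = -3.17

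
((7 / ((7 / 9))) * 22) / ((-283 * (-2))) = 99 / 283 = 0.35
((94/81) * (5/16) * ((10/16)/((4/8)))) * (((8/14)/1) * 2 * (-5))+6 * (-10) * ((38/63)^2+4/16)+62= 358487/15876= 22.58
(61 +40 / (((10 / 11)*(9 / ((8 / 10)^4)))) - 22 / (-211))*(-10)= -149799658 / 237375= -631.07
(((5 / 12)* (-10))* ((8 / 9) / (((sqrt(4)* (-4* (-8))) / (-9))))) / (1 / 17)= 425 / 48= 8.85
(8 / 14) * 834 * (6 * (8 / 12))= 13344 / 7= 1906.29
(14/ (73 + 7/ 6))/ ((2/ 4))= 168/ 445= 0.38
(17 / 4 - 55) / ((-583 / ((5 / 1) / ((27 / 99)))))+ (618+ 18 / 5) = 1981763 / 3180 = 623.20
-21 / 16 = -1.31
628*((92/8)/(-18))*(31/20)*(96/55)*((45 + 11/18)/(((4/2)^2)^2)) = -91903561/29700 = -3094.40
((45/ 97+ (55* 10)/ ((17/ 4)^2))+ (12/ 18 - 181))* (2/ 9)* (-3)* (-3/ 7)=-25132076/ 588693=-42.69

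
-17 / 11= -1.55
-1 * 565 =-565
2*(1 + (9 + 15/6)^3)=12175/4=3043.75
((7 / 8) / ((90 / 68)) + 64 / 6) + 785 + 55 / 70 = 1004363 / 1260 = 797.11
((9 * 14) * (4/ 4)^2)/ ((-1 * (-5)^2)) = -5.04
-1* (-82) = 82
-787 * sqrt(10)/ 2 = -1244.36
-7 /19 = -0.37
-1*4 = -4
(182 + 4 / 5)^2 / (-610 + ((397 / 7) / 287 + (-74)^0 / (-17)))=-14265639794 / 260357375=-54.79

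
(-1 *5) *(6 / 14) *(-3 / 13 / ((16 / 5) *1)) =225 / 1456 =0.15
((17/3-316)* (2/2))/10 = -931/30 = -31.03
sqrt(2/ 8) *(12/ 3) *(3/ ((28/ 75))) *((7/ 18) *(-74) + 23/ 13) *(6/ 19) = -237000/ 1729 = -137.07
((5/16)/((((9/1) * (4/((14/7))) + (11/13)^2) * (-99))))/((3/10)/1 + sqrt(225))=-4225/383279688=-0.00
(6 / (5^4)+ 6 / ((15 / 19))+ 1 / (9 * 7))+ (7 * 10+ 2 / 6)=3069628 / 39375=77.96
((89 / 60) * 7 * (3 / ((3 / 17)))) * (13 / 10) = 137683 / 600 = 229.47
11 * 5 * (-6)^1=-330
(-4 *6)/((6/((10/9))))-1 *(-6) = 14/9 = 1.56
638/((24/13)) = 4147/12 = 345.58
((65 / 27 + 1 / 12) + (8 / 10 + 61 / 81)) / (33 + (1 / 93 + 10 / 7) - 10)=1421567 / 8591400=0.17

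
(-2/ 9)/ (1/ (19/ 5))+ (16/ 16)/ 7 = -221/ 315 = -0.70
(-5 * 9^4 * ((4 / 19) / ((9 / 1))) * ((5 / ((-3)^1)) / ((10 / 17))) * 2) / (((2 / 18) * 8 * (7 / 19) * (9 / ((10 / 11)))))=1341.23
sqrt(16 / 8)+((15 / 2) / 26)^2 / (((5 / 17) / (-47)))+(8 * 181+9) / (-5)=-4119503 / 13520+sqrt(2)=-303.28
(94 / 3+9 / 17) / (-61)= -1625 / 3111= -0.52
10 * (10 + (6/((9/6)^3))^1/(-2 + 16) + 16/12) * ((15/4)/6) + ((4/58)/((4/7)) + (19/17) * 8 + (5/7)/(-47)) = 117765220/1459773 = 80.67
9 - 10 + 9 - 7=1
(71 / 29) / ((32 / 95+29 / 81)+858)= 546345 / 191622053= 0.00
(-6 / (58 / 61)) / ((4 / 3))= -4.73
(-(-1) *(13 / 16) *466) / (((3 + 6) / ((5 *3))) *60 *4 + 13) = 2.41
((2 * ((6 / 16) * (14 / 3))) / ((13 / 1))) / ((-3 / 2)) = -7 / 39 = -0.18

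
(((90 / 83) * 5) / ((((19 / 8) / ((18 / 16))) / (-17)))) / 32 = -34425 / 25232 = -1.36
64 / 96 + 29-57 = -82 / 3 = -27.33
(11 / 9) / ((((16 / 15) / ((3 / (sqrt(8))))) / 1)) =55 * sqrt(2) / 64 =1.22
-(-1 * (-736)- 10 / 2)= -731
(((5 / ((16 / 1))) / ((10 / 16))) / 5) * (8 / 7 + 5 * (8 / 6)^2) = 316 / 315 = 1.00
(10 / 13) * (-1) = -10 / 13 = -0.77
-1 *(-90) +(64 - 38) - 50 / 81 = 9346 / 81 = 115.38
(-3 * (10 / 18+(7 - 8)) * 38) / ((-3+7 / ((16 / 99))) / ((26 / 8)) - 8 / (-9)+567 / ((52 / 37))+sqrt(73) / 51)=0.12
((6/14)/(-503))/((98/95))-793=-273631279/345058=-793.00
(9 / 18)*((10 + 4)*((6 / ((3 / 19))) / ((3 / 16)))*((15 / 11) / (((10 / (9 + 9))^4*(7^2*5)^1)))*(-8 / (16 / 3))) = -5983632 / 48125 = -124.34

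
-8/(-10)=4/5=0.80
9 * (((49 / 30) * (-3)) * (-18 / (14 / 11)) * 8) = 24948 / 5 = 4989.60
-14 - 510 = -524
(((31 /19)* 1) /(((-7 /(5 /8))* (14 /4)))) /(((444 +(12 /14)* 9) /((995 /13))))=-4975 /705432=-0.01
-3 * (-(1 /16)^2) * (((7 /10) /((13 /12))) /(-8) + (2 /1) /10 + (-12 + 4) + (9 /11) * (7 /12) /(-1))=-2241 /22880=-0.10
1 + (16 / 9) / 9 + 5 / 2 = 599 / 162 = 3.70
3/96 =1/32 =0.03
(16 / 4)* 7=28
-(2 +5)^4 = -2401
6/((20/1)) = 3/10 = 0.30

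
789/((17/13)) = 10257/17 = 603.35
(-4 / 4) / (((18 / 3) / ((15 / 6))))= -5 / 12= -0.42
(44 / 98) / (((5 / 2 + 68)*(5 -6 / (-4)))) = 88 / 89817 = 0.00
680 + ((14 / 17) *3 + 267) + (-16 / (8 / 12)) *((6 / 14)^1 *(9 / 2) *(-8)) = 157051 / 119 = 1319.76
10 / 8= 5 / 4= 1.25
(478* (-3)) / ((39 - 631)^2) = -717 / 175232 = -0.00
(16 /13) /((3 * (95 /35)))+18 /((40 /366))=1221547 /7410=164.85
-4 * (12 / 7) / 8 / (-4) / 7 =0.03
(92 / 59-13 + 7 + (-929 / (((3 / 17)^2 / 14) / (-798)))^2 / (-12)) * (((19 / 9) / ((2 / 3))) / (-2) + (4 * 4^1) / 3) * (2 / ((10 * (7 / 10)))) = -36861965397073973075 / 3717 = -9917128167090119.20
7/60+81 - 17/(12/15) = 59.87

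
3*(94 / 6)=47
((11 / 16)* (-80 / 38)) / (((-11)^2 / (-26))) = 65 / 209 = 0.31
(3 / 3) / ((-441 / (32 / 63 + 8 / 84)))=-38 / 27783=-0.00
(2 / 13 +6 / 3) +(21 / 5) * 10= 574 / 13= 44.15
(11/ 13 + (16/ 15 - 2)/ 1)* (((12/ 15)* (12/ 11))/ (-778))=0.00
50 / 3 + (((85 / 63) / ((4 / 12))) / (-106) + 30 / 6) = 48145 / 2226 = 21.63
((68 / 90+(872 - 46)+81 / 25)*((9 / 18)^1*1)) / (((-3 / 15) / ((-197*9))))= 36789553 / 10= 3678955.30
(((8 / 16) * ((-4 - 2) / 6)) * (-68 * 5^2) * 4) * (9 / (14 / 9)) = 137700 / 7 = 19671.43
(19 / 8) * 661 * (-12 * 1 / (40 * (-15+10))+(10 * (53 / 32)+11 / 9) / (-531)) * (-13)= -540.97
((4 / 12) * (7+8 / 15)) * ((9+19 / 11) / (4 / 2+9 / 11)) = 9.56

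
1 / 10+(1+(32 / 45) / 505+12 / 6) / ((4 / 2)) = 36376 / 22725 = 1.60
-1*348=-348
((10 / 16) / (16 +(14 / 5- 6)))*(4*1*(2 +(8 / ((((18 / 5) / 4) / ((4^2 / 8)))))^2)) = 322025 / 5184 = 62.12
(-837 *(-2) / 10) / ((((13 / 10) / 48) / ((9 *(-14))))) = -10124352 / 13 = -778796.31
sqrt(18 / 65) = 3 * sqrt(130) / 65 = 0.53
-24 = -24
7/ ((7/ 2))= 2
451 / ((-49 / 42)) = -2706 / 7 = -386.57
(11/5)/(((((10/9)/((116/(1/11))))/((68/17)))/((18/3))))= 1515888/25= 60635.52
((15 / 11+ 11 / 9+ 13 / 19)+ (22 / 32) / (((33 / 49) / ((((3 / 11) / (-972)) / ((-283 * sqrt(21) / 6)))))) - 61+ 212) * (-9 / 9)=-290182 / 1881 - 7 * sqrt(21) / 24206688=-154.27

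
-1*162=-162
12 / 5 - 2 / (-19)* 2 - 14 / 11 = 1.34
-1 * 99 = -99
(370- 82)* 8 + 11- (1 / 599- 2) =1387882 / 599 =2317.00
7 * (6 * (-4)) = -168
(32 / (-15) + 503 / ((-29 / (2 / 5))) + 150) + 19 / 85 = 141.15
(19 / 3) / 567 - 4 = -6785 / 1701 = -3.99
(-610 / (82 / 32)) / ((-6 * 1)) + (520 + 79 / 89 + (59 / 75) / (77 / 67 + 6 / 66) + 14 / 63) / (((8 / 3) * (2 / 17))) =6814723102867 / 4002223200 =1702.73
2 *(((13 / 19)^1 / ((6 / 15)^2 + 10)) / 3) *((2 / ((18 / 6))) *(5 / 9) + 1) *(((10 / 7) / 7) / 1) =0.01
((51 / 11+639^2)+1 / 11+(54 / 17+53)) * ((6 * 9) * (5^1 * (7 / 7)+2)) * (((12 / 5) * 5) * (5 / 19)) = 1732012994880 / 3553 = 487479030.36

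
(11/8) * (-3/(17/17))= -4.12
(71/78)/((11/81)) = 1917/286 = 6.70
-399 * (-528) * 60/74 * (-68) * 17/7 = -1043729280/37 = -28208899.46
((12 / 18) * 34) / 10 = 34 / 15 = 2.27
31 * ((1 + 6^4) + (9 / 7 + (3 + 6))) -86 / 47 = 13332405 / 329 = 40524.03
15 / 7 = 2.14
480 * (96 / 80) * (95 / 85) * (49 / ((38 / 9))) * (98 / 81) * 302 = 46406528 / 17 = 2729795.76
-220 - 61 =-281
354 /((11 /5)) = 1770 /11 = 160.91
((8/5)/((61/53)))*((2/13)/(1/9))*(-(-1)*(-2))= -15264/3965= -3.85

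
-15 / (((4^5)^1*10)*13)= -3 / 26624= -0.00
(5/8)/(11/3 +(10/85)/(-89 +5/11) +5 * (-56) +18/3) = -124185/53714416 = -0.00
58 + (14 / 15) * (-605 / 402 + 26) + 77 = 475954 / 3015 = 157.86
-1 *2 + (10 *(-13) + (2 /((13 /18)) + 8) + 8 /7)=-10928 /91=-120.09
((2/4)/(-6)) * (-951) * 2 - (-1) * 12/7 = 2243/14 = 160.21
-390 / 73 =-5.34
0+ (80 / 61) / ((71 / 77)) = 6160 / 4331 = 1.42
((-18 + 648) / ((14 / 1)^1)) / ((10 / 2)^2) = 1.80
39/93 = 13/31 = 0.42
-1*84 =-84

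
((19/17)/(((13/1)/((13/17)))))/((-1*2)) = -19/578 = -0.03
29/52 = 0.56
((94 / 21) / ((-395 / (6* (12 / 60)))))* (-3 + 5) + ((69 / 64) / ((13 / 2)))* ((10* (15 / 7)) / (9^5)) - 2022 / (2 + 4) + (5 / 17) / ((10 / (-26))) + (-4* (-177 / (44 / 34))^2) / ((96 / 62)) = -16862398525876793 / 346509209475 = -48663.64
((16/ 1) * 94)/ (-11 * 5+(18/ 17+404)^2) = 434656/ 47401101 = 0.01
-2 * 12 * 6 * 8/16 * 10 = -720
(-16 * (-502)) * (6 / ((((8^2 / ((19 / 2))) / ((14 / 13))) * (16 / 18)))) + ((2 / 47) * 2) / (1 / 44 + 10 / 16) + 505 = 2555430227 / 278616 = 9171.87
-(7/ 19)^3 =-343/ 6859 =-0.05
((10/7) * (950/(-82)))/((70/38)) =-18050/2009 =-8.98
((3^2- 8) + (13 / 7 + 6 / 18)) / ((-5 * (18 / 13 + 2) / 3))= -871 / 1540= -0.57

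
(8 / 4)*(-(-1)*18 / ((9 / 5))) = 20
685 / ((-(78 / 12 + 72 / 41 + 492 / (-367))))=-4122878 / 41623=-99.05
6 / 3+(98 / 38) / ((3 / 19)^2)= 949 / 9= 105.44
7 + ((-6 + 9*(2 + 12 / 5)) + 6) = 233 / 5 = 46.60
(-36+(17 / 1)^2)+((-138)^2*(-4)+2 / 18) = -683306 / 9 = -75922.89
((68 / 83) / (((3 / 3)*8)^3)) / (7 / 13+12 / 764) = 42211 / 14618624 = 0.00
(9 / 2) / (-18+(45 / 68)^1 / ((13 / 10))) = -221 / 859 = -0.26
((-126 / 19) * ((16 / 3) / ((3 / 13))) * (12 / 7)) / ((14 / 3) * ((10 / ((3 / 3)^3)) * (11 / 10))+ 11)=-14976 / 3553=-4.22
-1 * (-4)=4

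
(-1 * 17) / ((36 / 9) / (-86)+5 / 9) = -6579 / 197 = -33.40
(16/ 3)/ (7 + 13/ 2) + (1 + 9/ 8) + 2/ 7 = 12727/ 4536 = 2.81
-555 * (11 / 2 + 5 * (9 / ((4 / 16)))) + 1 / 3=-617713 / 6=-102952.17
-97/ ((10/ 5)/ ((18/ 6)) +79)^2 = -873/ 57121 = -0.02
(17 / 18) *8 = 68 / 9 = 7.56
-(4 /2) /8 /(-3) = 1 /12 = 0.08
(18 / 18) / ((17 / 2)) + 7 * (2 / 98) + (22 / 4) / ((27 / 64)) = 42725 / 3213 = 13.30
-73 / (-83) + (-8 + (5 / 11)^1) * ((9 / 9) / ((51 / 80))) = -10.96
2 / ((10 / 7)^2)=49 / 50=0.98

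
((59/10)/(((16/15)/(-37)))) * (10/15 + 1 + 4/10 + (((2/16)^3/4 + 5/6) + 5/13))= -2863962837/4259840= -672.32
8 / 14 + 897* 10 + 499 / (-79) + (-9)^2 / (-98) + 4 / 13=902164187 / 100646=8963.74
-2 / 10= -1 / 5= -0.20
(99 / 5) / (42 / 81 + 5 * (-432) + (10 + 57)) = -2673 / 282485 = -0.01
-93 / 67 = -1.39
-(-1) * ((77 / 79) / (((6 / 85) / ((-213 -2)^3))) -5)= -65046666745 / 474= -137229254.74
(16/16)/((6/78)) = 13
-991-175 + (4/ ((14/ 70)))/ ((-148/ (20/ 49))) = -2114058/ 1813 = -1166.06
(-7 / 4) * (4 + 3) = -49 / 4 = -12.25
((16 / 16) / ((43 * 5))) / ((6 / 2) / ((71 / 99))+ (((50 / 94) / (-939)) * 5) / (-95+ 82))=40734759 / 36637373420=0.00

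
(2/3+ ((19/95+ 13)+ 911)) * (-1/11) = -13873/165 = -84.08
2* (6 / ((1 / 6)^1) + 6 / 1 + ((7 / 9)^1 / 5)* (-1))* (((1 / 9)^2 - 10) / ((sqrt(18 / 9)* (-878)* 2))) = 0.34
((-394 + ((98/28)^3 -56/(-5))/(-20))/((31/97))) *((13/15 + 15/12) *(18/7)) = -11728784391/1736000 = -6756.21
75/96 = 25/32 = 0.78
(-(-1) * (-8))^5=-32768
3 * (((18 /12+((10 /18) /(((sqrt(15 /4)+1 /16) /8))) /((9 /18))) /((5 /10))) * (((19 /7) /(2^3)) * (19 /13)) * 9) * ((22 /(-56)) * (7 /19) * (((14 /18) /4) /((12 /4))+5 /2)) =-9262880 * sqrt(15) /785421-1350817369 /100533888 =-59.11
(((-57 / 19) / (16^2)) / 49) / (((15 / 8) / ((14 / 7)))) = -0.00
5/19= 0.26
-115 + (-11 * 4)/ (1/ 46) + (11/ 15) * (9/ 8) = -85527/ 40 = -2138.18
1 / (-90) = -0.01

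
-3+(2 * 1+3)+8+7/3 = 37/3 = 12.33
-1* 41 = -41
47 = 47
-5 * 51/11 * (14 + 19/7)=-29835/77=-387.47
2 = 2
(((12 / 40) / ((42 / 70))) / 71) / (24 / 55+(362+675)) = 0.00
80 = 80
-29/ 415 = -0.07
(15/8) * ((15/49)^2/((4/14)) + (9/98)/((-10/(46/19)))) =29889/52136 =0.57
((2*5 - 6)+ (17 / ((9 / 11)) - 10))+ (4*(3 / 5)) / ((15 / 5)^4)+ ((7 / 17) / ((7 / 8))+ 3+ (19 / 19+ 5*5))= 101618 / 2295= 44.28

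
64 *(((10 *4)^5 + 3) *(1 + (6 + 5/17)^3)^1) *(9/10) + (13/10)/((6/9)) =145091517799719543/98260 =1476608159980.86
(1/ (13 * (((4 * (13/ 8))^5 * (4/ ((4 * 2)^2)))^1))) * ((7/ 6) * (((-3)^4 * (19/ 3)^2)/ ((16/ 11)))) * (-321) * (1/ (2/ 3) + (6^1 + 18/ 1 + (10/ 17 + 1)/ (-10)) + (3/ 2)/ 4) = -936201903714/ 410278765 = -2281.87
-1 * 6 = -6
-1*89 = -89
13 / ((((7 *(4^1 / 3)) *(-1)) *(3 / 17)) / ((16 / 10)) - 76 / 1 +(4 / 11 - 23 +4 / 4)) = -4862 / 36901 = -0.13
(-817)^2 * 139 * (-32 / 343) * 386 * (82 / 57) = -4806634208.53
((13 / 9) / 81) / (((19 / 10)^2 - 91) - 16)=-0.00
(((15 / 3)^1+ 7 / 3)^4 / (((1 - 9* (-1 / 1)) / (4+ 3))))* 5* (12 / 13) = 3279584 / 351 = 9343.54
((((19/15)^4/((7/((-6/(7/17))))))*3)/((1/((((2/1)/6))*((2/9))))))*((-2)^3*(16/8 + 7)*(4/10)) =141789248/4134375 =34.30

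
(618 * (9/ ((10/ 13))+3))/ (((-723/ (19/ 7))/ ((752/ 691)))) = -30904944/ 832655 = -37.12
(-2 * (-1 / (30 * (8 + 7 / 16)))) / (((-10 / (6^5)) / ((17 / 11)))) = -13056 / 1375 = -9.50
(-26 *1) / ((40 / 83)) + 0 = -53.95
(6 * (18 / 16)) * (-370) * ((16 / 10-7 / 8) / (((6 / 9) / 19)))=-1651347 / 32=-51604.59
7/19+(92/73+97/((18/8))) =44.74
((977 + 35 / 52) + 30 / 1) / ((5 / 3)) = 157197 / 260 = 604.60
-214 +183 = -31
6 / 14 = 3 / 7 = 0.43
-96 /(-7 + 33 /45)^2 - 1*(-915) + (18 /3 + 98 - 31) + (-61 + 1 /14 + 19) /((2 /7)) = 7411685 /8836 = 838.81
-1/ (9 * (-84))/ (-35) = -1/ 26460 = -0.00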